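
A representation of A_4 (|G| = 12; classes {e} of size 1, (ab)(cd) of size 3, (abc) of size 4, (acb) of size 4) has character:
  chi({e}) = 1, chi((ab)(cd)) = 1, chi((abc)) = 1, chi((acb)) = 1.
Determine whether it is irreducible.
Irreducible: <chi, chi> = 1.

Why: <chi, chi> = (1/|G|) sum_C |C| * |chi(C)|^2 = (1/12)[1*|1|^2 + 3*|1|^2 + 4*|1|^2 + 4*|1|^2]
  = (1/12)[(1) + (3) + (4) + (4)] = 12/12 = 1.
(Exp terms are combined using exp(i*s)*conj(exp(i*t)) = exp(i*(s-t)), and sums of them are collapsed using the identity that for every m > 1 the m distinct m-th roots of unity sum to 0, e.g. 1 + exp(2*I*pi/3) + exp(-2*I*pi/3) = 0.)
A character is irreducible iff <chi, chi> = 1, so this representation is irreducible.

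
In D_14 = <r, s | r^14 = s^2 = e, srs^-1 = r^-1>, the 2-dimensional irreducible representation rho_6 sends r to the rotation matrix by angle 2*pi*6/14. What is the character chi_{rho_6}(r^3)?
chi_{rho_6}(r^3) = 2*cos(2*pi*6*3/14) = -2*cos(3*pi/7)

Working: rho_6(r^3) is rotation by angle 2*pi*6*3/14, whose trace is 2*cos(2*pi*6*3/14) = -2*cos(3*pi/7).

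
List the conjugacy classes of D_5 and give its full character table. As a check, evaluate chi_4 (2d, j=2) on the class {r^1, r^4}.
Conjugacy classes: {e} of size 1, {r^1, r^4} of size 2, {r^2, r^3} of size 2, {s, sr, ..., sr^4} of size 5.
Character table:
  irrep \ class              {e} (size 1)  {r^1, r^4} (size 2)  {r^2, r^3} (size 2)  {s, sr, ..., sr^4} (size 5)
  chi_1 (triv)               1             1                    1                    1                          
  chi_2 (sign: r->1, s->-1)  1             1                    1                    -1                         
  chi_3 (2d, j=1)            2             -1/2 + sqrt(5)/2     -sqrt(5)/2 - 1/2     0                          
  chi_4 (2d, j=2)            2             -sqrt(5)/2 - 1/2     -1/2 + sqrt(5)/2     0                          

Spot check: chi_4 (2d, j=2) on {r^1, r^4} = -sqrt(5)/2 - 1/2.

Solution. D_5 has order 2*5 = 10 with 4 conjugacy classes, hence 4 irreducibles. Sum of squared dims 1 + 1 + 4 + 4 = 10 = |G|. Linear characters come from the abelianisation; the 2-dimensional irreps have character r^k -> 2*cos(2*pi*j*k/5), reflections -> 0.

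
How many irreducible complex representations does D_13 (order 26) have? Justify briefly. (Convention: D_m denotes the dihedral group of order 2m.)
8

Argument: The number of irreducible complex representations of a finite group equals its number of conjugacy classes. D_13 has 8 conjugacy classes ((n+3)/2 for n odd), so D_13 (order 26) has exactly 8 irreducible complex representations.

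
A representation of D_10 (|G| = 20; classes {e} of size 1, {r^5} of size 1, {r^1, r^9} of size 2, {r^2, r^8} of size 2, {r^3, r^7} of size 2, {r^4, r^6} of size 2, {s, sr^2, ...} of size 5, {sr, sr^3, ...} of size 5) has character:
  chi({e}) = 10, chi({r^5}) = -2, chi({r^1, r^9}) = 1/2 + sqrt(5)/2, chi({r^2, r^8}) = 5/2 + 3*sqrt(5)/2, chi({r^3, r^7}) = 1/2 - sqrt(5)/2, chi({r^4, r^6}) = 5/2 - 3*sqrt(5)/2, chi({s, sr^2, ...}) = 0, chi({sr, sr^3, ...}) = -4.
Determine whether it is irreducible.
Not irreducible (reducible): <chi, chi> = 13 > 1.

Derivation: <chi, chi> = (1/|G|) sum_C |C| * |chi(C)|^2 = (1/20)[1*|10|^2 + 1*|-2|^2 + 2*|1/2 + sqrt(5)/2|^2 + 2*|5/2 + 3*sqrt(5)/2|^2 + 2*|1/2 - sqrt(5)/2|^2 + 2*|5/2 - 3*sqrt(5)/2|^2 + 5*|0|^2 + 5*|-4|^2]
  = (1/20)[(100) + (4) + (sqrt(5) + 3) + (15*sqrt(5) + 35) + (3 - sqrt(5)) + (35 - 15*sqrt(5)) + (0) + (80)] = 260/20 = 13.
A character is irreducible iff <chi, chi> = 1, so this representation is reducible.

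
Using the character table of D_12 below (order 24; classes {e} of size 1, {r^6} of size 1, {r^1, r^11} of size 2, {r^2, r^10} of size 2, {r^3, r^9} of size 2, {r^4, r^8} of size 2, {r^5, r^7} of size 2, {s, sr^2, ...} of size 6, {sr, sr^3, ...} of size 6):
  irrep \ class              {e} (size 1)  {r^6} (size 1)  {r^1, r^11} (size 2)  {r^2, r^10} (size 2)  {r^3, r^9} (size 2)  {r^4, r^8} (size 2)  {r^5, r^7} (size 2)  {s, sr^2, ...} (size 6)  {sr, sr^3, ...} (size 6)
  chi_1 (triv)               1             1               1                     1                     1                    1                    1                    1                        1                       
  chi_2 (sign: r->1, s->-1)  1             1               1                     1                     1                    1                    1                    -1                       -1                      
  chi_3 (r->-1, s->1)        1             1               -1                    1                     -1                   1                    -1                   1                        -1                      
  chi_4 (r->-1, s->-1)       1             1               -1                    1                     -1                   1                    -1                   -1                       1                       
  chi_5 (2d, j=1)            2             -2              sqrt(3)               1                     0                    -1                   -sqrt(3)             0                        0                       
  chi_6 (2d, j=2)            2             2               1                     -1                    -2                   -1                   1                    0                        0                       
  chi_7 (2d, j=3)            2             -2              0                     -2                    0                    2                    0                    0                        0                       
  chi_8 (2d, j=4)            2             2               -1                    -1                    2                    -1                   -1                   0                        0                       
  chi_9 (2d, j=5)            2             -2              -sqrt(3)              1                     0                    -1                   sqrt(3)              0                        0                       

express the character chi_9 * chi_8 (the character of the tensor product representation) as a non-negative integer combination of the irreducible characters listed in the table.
chi_9 tensor chi_8 = chi_5 + chi_7 (all other irreducibles have multiplicity 0).

Derivation: The character of a tensor product is the pointwise product (chi_9 * chi_8)(C) = chi_9(C) * chi_8(C):
  {e}: (2)*(2), {r^6}: (-2)*(2), {r^1, r^11}: (-sqrt(3))*(-1), {r^2, r^10}: (1)*(-1), {r^3, r^9}: (0)*(2), {r^4, r^8}: (-1)*(-1), {r^5, r^7}: (sqrt(3))*(-1), {s, sr^2, ...}: (0)*(0), {sr, sr^3, ...}: (0)*(0)
so (chi_9 * chi_8) takes values
  {e} -> 4, {r^6} -> -4, {r^1, r^11} -> sqrt(3), {r^2, r^10} -> -1, {r^3, r^9} -> 0, {r^4, r^8} -> 1, {r^5, r^7} -> -sqrt(3), {s, sr^2, ...} -> 0, {sr, sr^3, ...} -> 0.
Now take the inner product of this character with each irreducible chi from the table, <chi_9*chi_8, chi> = (1/24) sum_C |C| (chi_9*chi_8)(C) conj(chi(C)):
  <chi_9*chi_8, chi_1> = (1/24)[1*(4)*conj(1) + 1*(-4)*conj(1) + 2*(sqrt(3))*conj(1) + 2*(-1)*conj(1) + 2*(0)*conj(1) + 2*(1)*conj(1) + 2*(-sqrt(3))*conj(1) + 6*(0)*conj(1) + 6*(0)*conj(1)]
      = (1/24)[(4) + (-4) + (2*sqrt(3)) + (-2) + (0) + (2) + (-2*sqrt(3)) + (0) + (0)] = 0/24 = 0
  <chi_9*chi_8, chi_2> = (1/24)[1*(4)*conj(1) + 1*(-4)*conj(1) + 2*(sqrt(3))*conj(1) + 2*(-1)*conj(1) + 2*(0)*conj(1) + 2*(1)*conj(1) + 2*(-sqrt(3))*conj(1) + 6*(0)*conj(-1) + 6*(0)*conj(-1)]
      = (1/24)[(4) + (-4) + (2*sqrt(3)) + (-2) + (0) + (2) + (-2*sqrt(3)) + (0) + (0)] = 0/24 = 0
  <chi_9*chi_8, chi_3> = (1/24)[1*(4)*conj(1) + 1*(-4)*conj(1) + 2*(sqrt(3))*conj(-1) + 2*(-1)*conj(1) + 2*(0)*conj(-1) + 2*(1)*conj(1) + 2*(-sqrt(3))*conj(-1) + 6*(0)*conj(1) + 6*(0)*conj(-1)]
      = (1/24)[(4) + (-4) + (-2*sqrt(3)) + (-2) + (0) + (2) + (2*sqrt(3)) + (0) + (0)] = 0/24 = 0
  <chi_9*chi_8, chi_4> = (1/24)[1*(4)*conj(1) + 1*(-4)*conj(1) + 2*(sqrt(3))*conj(-1) + 2*(-1)*conj(1) + 2*(0)*conj(-1) + 2*(1)*conj(1) + 2*(-sqrt(3))*conj(-1) + 6*(0)*conj(-1) + 6*(0)*conj(1)]
      = (1/24)[(4) + (-4) + (-2*sqrt(3)) + (-2) + (0) + (2) + (2*sqrt(3)) + (0) + (0)] = 0/24 = 0
  <chi_9*chi_8, chi_5> = (1/24)[1*(4)*conj(2) + 1*(-4)*conj(-2) + 2*(sqrt(3))*conj(sqrt(3)) + 2*(-1)*conj(1) + 2*(0)*conj(0) + 2*(1)*conj(-1) + 2*(-sqrt(3))*conj(-sqrt(3)) + 6*(0)*conj(0) + 6*(0)*conj(0)]
      = (1/24)[(8) + (8) + (6) + (-2) + (0) + (-2) + (6) + (0) + (0)] = 24/24 = 1
  <chi_9*chi_8, chi_6> = (1/24)[1*(4)*conj(2) + 1*(-4)*conj(2) + 2*(sqrt(3))*conj(1) + 2*(-1)*conj(-1) + 2*(0)*conj(-2) + 2*(1)*conj(-1) + 2*(-sqrt(3))*conj(1) + 6*(0)*conj(0) + 6*(0)*conj(0)]
      = (1/24)[(8) + (-8) + (2*sqrt(3)) + (2) + (0) + (-2) + (-2*sqrt(3)) + (0) + (0)] = 0/24 = 0
  <chi_9*chi_8, chi_7> = (1/24)[1*(4)*conj(2) + 1*(-4)*conj(-2) + 2*(sqrt(3))*conj(0) + 2*(-1)*conj(-2) + 2*(0)*conj(0) + 2*(1)*conj(2) + 2*(-sqrt(3))*conj(0) + 6*(0)*conj(0) + 6*(0)*conj(0)]
      = (1/24)[(8) + (8) + (0) + (4) + (0) + (4) + (0) + (0) + (0)] = 24/24 = 1
  <chi_9*chi_8, chi_8> = (1/24)[1*(4)*conj(2) + 1*(-4)*conj(2) + 2*(sqrt(3))*conj(-1) + 2*(-1)*conj(-1) + 2*(0)*conj(2) + 2*(1)*conj(-1) + 2*(-sqrt(3))*conj(-1) + 6*(0)*conj(0) + 6*(0)*conj(0)]
      = (1/24)[(8) + (-8) + (-2*sqrt(3)) + (2) + (0) + (-2) + (2*sqrt(3)) + (0) + (0)] = 0/24 = 0
  <chi_9*chi_8, chi_9> = (1/24)[1*(4)*conj(2) + 1*(-4)*conj(-2) + 2*(sqrt(3))*conj(-sqrt(3)) + 2*(-1)*conj(1) + 2*(0)*conj(0) + 2*(1)*conj(-1) + 2*(-sqrt(3))*conj(sqrt(3)) + 6*(0)*conj(0) + 6*(0)*conj(0)]
      = (1/24)[(8) + (8) + (-6) + (-2) + (0) + (-2) + (-6) + (0) + (0)] = 0/24 = 0
Hence the multiplicities are chi_5: 1, chi_7: 1. Dimension check: dim(chi_9)*dim(chi_8) = 2*2 = 4 and sum (mult * dim) = 1*2 + 1*2 = 4.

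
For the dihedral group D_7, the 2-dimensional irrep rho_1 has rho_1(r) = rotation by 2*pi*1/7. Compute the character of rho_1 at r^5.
chi_{rho_1}(r^5) = 2*cos(2*pi*1*5/7) = -2*cos(3*pi/7)

Reasoning: rho_1(r^5) is rotation by angle 2*pi*1*5/7, whose trace is 2*cos(2*pi*1*5/7) = -2*cos(3*pi/7).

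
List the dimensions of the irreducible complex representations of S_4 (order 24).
Dimensions: 1, 1, 2, 3, 3

Reasoning: There are 5 irreducibles (= number of conjugacy classes). Their dimensions d_i satisfy sum d_i^2 = |G| = 24: 1 + 1 + 4 + 9 + 9 = 24.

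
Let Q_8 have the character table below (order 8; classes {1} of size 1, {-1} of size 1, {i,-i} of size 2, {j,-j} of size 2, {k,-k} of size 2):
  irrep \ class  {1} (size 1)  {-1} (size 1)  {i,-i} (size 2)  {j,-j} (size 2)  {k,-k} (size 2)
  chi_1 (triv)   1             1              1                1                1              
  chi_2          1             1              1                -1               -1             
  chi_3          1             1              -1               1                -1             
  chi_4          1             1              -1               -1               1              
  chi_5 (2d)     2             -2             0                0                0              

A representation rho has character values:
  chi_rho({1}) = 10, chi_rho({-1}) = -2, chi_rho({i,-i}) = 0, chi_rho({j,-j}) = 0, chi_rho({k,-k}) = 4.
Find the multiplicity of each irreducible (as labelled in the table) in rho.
Multiplicities: chi_1: 2, chi_2: 0, chi_3: 0, chi_4: 2, chi_5: 3.

Proof sketch: Use <chi_rho, chi> = (1/|G|) sum_C |C| * chi_rho(C) * conj(chi(C)) with |G| = 8 for each irreducible chi in the table:
  <chi_rho, chi_1> = (1/8)[1*(10)*conj(1) + 1*(-2)*conj(1) + 2*(0)*conj(1) + 2*(0)*conj(1) + 2*(4)*conj(1)]
      = (1/8)[(10) + (-2) + (0) + (0) + (8)] = 16/8 = 2
  <chi_rho, chi_2> = (1/8)[1*(10)*conj(1) + 1*(-2)*conj(1) + 2*(0)*conj(1) + 2*(0)*conj(-1) + 2*(4)*conj(-1)]
      = (1/8)[(10) + (-2) + (0) + (0) + (-8)] = 0/8 = 0
  <chi_rho, chi_3> = (1/8)[1*(10)*conj(1) + 1*(-2)*conj(1) + 2*(0)*conj(-1) + 2*(0)*conj(1) + 2*(4)*conj(-1)]
      = (1/8)[(10) + (-2) + (0) + (0) + (-8)] = 0/8 = 0
  <chi_rho, chi_4> = (1/8)[1*(10)*conj(1) + 1*(-2)*conj(1) + 2*(0)*conj(-1) + 2*(0)*conj(-1) + 2*(4)*conj(1)]
      = (1/8)[(10) + (-2) + (0) + (0) + (8)] = 16/8 = 2
  <chi_rho, chi_5> = (1/8)[1*(10)*conj(2) + 1*(-2)*conj(-2) + 2*(0)*conj(0) + 2*(0)*conj(0) + 2*(4)*conj(0)]
      = (1/8)[(20) + (4) + (0) + (0) + (0)] = 24/8 = 3
Dimension check: dim(rho) = sum (mult * dim) = 2*1 + 0*1 + 0*1 + 2*1 + 3*2 = 10 = chi_rho(e) = 10.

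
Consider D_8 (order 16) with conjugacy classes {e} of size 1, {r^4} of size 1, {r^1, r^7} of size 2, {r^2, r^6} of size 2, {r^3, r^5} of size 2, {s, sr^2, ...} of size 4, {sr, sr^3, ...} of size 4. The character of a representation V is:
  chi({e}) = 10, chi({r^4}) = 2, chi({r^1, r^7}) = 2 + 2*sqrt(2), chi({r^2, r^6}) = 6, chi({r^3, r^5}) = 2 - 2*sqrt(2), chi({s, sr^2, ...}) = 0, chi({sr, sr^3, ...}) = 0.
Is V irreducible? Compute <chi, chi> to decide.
Not irreducible (reducible): <chi, chi> = 14 > 1.

<chi, chi> = (1/|G|) sum_C |C| * |chi(C)|^2 = (1/16)[1*|10|^2 + 1*|2|^2 + 2*|2 + 2*sqrt(2)|^2 + 2*|6|^2 + 2*|2 - 2*sqrt(2)|^2 + 4*|0|^2 + 4*|0|^2]
  = (1/16)[(100) + (4) + (16*sqrt(2) + 24) + (72) + (24 - 16*sqrt(2)) + (0) + (0)] = 224/16 = 14.
A character is irreducible iff <chi, chi> = 1, so this representation is reducible.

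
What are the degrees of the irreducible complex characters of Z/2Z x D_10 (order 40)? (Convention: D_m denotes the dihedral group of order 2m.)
Dimensions: 1, 1, 1, 1, 1, 1, 1, 1, 2, 2, 2, 2, 2, 2, 2, 2

Working: There are 16 irreducibles (= number of conjugacy classes). Their dimensions d_i satisfy sum d_i^2 = |G| = 40: 1 + 1 + 1 + 1 + 1 + 1 + 1 + 1 + 4 + 4 + 4 + 4 + 4 + 4 + 4 + 4 = 40. (For the product with Z/2Z: each of the 2 1-dim characters of Z/2Z tensors with each irrep of D_10, giving 2 copies of each D_10-dimension.)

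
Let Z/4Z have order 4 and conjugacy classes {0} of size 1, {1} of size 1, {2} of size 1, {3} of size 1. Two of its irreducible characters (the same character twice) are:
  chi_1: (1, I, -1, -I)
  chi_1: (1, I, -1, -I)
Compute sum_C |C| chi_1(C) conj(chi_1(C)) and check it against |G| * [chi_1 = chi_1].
Sum = 4 = |G| = 4; so <chi_1, chi_1> = 1 (norm-1 confirms irreducibility).

Argument: Compute term by term over conjugacy classes (|C| * chi_1(C) * conj(chi_1(C))):
  1*(1)*conj(1) + 1*(I)*conj(I) + 1*(-1)*conj(-1) + 1*(-I)*conj(-I)
  = (1) + (1) + (1) + (1)
  = 4.
(Exp terms are combined using exp(i*s)*conj(exp(i*t)) = exp(i*(s-t)), and sums of them are collapsed using the identity that for every m > 1 the m distinct m-th roots of unity sum to 0, e.g. 1 + exp(2*I*pi/3) + exp(-2*I*pi/3) = 0.)
Dividing by |G| = 4 gives 4/4 = 1, matching the row-orthogonality relation <chi_1, chi_1> = [chi_1 = chi_1].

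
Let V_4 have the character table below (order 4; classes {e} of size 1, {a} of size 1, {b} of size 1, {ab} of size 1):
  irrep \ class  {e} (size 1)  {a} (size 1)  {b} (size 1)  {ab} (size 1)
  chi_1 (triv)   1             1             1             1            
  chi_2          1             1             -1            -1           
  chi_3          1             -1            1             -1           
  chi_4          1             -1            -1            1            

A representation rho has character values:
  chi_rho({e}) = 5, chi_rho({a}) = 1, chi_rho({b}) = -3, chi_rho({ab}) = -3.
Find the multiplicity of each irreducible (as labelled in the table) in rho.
Multiplicities: chi_1: 0, chi_2: 3, chi_3: 1, chi_4: 1.

Use <chi_rho, chi> = (1/|G|) sum_C |C| * chi_rho(C) * conj(chi(C)) with |G| = 4 for each irreducible chi in the table:
  <chi_rho, chi_1> = (1/4)[1*(5)*conj(1) + 1*(1)*conj(1) + 1*(-3)*conj(1) + 1*(-3)*conj(1)]
      = (1/4)[(5) + (1) + (-3) + (-3)] = 0/4 = 0
  <chi_rho, chi_2> = (1/4)[1*(5)*conj(1) + 1*(1)*conj(1) + 1*(-3)*conj(-1) + 1*(-3)*conj(-1)]
      = (1/4)[(5) + (1) + (3) + (3)] = 12/4 = 3
  <chi_rho, chi_3> = (1/4)[1*(5)*conj(1) + 1*(1)*conj(-1) + 1*(-3)*conj(1) + 1*(-3)*conj(-1)]
      = (1/4)[(5) + (-1) + (-3) + (3)] = 4/4 = 1
  <chi_rho, chi_4> = (1/4)[1*(5)*conj(1) + 1*(1)*conj(-1) + 1*(-3)*conj(-1) + 1*(-3)*conj(1)]
      = (1/4)[(5) + (-1) + (3) + (-3)] = 4/4 = 1
Dimension check: dim(rho) = sum (mult * dim) = 0*1 + 3*1 + 1*1 + 1*1 = 5 = chi_rho(e) = 5.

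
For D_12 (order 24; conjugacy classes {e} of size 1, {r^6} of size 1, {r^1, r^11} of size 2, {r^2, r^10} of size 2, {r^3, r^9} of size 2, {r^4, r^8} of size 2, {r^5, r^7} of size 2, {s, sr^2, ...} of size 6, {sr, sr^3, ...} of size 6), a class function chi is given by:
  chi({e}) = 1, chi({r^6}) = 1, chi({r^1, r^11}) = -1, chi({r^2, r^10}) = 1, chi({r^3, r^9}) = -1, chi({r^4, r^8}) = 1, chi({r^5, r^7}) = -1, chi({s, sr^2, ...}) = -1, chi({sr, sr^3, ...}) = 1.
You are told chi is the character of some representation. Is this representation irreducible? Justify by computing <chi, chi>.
Irreducible: <chi, chi> = 1.

Working: <chi, chi> = (1/|G|) sum_C |C| * |chi(C)|^2 = (1/24)[1*|1|^2 + 1*|1|^2 + 2*|-1|^2 + 2*|1|^2 + 2*|-1|^2 + 2*|1|^2 + 2*|-1|^2 + 6*|-1|^2 + 6*|1|^2]
  = (1/24)[(1) + (1) + (2) + (2) + (2) + (2) + (2) + (6) + (6)] = 24/24 = 1.
A character is irreducible iff <chi, chi> = 1, so this representation is irreducible.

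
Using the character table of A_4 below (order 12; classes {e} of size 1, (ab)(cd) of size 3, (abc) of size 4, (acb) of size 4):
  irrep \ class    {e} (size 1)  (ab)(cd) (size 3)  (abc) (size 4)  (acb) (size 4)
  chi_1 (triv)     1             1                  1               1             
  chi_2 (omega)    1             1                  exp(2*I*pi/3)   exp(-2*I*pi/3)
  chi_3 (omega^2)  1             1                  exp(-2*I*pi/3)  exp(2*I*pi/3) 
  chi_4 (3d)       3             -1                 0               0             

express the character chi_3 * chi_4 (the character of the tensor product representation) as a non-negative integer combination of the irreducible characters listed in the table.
chi_3 tensor chi_4 = chi_4 (all other irreducibles have multiplicity 0).

Details: The character of a tensor product is the pointwise product (chi_3 * chi_4)(C) = chi_3(C) * chi_4(C):
  {e}: (1)*(3), (ab)(cd): (1)*(-1), (abc): (exp(-2*I*pi/3))*(0), (acb): (exp(2*I*pi/3))*(0)
so (chi_3 * chi_4) takes values
  {e} -> 3, (ab)(cd) -> -1, (abc) -> 0, (acb) -> 0.
Now take the inner product of this character with each irreducible chi from the table, <chi_3*chi_4, chi> = (1/12) sum_C |C| (chi_3*chi_4)(C) conj(chi(C)):
  <chi_3*chi_4, chi_1> = (1/12)[1*(3)*conj(1) + 3*(-1)*conj(1) + 4*(0)*conj(1) + 4*(0)*conj(1)]
      = (1/12)[(3) + (-3) + (0) + (0)] = 0/12 = 0
  <chi_3*chi_4, chi_2> = (1/12)[1*(3)*conj(1) + 3*(-1)*conj(1) + 4*(0)*conj(exp(2*I*pi/3)) + 4*(0)*conj(exp(-2*I*pi/3))]
      = (1/12)[(3) + (-3) + (0) + (0)] = 0/12 = 0
  <chi_3*chi_4, chi_3> = (1/12)[1*(3)*conj(1) + 3*(-1)*conj(1) + 4*(0)*conj(exp(-2*I*pi/3)) + 4*(0)*conj(exp(2*I*pi/3))]
      = (1/12)[(3) + (-3) + (0) + (0)] = 0/12 = 0
  <chi_3*chi_4, chi_4> = (1/12)[1*(3)*conj(3) + 3*(-1)*conj(-1) + 4*(0)*conj(0) + 4*(0)*conj(0)]
      = (1/12)[(9) + (3) + (0) + (0)] = 12/12 = 1
(Exp terms are combined using exp(i*s)*conj(exp(i*t)) = exp(i*(s-t)), and sums of them are collapsed using the identity that for every m > 1 the m distinct m-th roots of unity sum to 0, e.g. 1 + exp(2*I*pi/3) + exp(-2*I*pi/3) = 0.)
Hence the multiplicities are chi_4: 1. Dimension check: dim(chi_3)*dim(chi_4) = 1*3 = 3 and sum (mult * dim) = 1*3 = 3.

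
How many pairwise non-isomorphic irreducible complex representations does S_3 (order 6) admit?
3

Working: The number of irreducible complex representations of a finite group equals its number of conjugacy classes. Conjugacy classes in S_3 correspond to cycle types, i.e. partitions of 3; there are p(3) = 3 of them, so S_3 (order 6) has exactly 3 irreducible complex representations.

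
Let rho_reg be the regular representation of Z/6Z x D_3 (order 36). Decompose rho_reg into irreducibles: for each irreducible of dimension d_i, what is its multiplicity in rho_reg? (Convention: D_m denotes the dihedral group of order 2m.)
Each irreducible V_i of dimension d_i appears with multiplicity d_i, i.e. rho_reg = (direct sum over all irreducibles V_i) d_i V_i. The irreducible dimensions for Z/6Z x D_3 are 1, 1, 1, 1, 1, 1, 1, 1, 1, 1, 1, 1, 2, 2, 2, 2, 2, 2: 12 irreducibles of dimension 1, each with multiplicity 1; 6 irreducibles of dimension 2, each with multiplicity 2. Total dimension 12*1*1 + 6*2*2 = 36 = |G|.

Argument: General theorem: in the regular representation of a finite group G, each irreducible appears with multiplicity equal to its dimension. Check: dim(rho_reg) = sum d_i^2 = 1 + 1 + 1 + 1 + 1 + 1 + 1 + 1 + 1 + 1 + 1 + 1 + 4 + 4 + 4 + 4 + 4 + 4 = 36 = |G|.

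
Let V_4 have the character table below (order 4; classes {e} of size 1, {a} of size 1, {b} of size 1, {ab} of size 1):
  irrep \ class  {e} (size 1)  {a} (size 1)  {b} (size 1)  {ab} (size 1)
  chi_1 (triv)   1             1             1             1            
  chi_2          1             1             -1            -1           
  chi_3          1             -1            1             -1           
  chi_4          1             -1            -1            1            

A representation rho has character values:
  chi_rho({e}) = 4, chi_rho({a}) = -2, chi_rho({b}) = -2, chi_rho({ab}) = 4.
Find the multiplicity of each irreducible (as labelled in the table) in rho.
Multiplicities: chi_1: 1, chi_2: 0, chi_3: 0, chi_4: 3.

Derivation: Use <chi_rho, chi> = (1/|G|) sum_C |C| * chi_rho(C) * conj(chi(C)) with |G| = 4 for each irreducible chi in the table:
  <chi_rho, chi_1> = (1/4)[1*(4)*conj(1) + 1*(-2)*conj(1) + 1*(-2)*conj(1) + 1*(4)*conj(1)]
      = (1/4)[(4) + (-2) + (-2) + (4)] = 4/4 = 1
  <chi_rho, chi_2> = (1/4)[1*(4)*conj(1) + 1*(-2)*conj(1) + 1*(-2)*conj(-1) + 1*(4)*conj(-1)]
      = (1/4)[(4) + (-2) + (2) + (-4)] = 0/4 = 0
  <chi_rho, chi_3> = (1/4)[1*(4)*conj(1) + 1*(-2)*conj(-1) + 1*(-2)*conj(1) + 1*(4)*conj(-1)]
      = (1/4)[(4) + (2) + (-2) + (-4)] = 0/4 = 0
  <chi_rho, chi_4> = (1/4)[1*(4)*conj(1) + 1*(-2)*conj(-1) + 1*(-2)*conj(-1) + 1*(4)*conj(1)]
      = (1/4)[(4) + (2) + (2) + (4)] = 12/4 = 3
Dimension check: dim(rho) = sum (mult * dim) = 1*1 + 0*1 + 0*1 + 3*1 = 4 = chi_rho(e) = 4.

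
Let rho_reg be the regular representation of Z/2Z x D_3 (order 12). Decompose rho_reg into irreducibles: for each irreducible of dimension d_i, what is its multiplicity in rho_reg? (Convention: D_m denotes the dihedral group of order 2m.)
Each irreducible V_i of dimension d_i appears with multiplicity d_i, i.e. rho_reg = (direct sum over all irreducibles V_i) d_i V_i. The irreducible dimensions for Z/2Z x D_3 are 1, 1, 1, 1, 2, 2: 4 irreducibles of dimension 1, each with multiplicity 1; 2 irreducibles of dimension 2, each with multiplicity 2. Total dimension 4*1*1 + 2*2*2 = 12 = |G|.

Reasoning: General theorem: in the regular representation of a finite group G, each irreducible appears with multiplicity equal to its dimension. Check: dim(rho_reg) = sum d_i^2 = 1 + 1 + 1 + 1 + 4 + 4 = 12 = |G|.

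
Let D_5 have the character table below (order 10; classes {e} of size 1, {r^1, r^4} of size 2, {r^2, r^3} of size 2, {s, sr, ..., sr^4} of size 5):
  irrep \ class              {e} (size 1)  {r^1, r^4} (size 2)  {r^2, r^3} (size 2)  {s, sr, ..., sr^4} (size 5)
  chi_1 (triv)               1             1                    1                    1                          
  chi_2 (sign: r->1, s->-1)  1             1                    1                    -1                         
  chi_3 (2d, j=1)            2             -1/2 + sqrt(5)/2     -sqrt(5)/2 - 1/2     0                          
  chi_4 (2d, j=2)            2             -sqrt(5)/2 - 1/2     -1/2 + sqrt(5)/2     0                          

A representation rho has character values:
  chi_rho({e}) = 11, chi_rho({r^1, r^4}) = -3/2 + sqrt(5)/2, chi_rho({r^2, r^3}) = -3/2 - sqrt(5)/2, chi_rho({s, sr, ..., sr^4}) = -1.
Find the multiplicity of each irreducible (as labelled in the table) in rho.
Multiplicities: chi_1: 0, chi_2: 1, chi_3: 3, chi_4: 2.

Derivation: Use <chi_rho, chi> = (1/|G|) sum_C |C| * chi_rho(C) * conj(chi(C)) with |G| = 10 for each irreducible chi in the table:
  <chi_rho, chi_1> = (1/10)[1*(11)*conj(1) + 2*(-3/2 + sqrt(5)/2)*conj(1) + 2*(-3/2 - sqrt(5)/2)*conj(1) + 5*(-1)*conj(1)]
      = (1/10)[(11) + (-3 + sqrt(5)) + (-3 - sqrt(5)) + (-5)] = 0/10 = 0
  <chi_rho, chi_2> = (1/10)[1*(11)*conj(1) + 2*(-3/2 + sqrt(5)/2)*conj(1) + 2*(-3/2 - sqrt(5)/2)*conj(1) + 5*(-1)*conj(-1)]
      = (1/10)[(11) + (-3 + sqrt(5)) + (-3 - sqrt(5)) + (5)] = 10/10 = 1
  <chi_rho, chi_3> = (1/10)[1*(11)*conj(2) + 2*(-3/2 + sqrt(5)/2)*conj(-1/2 + sqrt(5)/2) + 2*(-3/2 - sqrt(5)/2)*conj(-sqrt(5)/2 - 1/2) + 5*(-1)*conj(0)]
      = (1/10)[(22) + (4 - 2*sqrt(5)) + (4 + 2*sqrt(5)) + (0)] = 30/10 = 3
  <chi_rho, chi_4> = (1/10)[1*(11)*conj(2) + 2*(-3/2 + sqrt(5)/2)*conj(-sqrt(5)/2 - 1/2) + 2*(-3/2 - sqrt(5)/2)*conj(-1/2 + sqrt(5)/2) + 5*(-1)*conj(0)]
      = (1/10)[(22) + (-1 + sqrt(5)) + (-sqrt(5) - 1) + (0)] = 20/10 = 2
Dimension check: dim(rho) = sum (mult * dim) = 0*1 + 1*1 + 3*2 + 2*2 = 11 = chi_rho(e) = 11.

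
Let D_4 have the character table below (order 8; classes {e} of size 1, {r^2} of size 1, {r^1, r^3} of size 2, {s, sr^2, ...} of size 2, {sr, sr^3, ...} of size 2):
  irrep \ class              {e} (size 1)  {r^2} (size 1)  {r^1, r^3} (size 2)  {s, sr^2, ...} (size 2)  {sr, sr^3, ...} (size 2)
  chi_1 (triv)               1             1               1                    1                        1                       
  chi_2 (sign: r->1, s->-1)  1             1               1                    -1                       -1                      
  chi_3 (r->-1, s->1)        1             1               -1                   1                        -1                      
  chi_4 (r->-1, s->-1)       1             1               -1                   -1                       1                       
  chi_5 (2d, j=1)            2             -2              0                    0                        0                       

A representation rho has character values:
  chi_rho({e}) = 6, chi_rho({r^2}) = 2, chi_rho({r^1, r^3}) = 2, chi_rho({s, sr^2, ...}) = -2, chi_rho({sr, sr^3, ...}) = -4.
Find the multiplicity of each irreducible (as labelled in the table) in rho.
Multiplicities: chi_1: 0, chi_2: 3, chi_3: 1, chi_4: 0, chi_5: 1.

Working: Use <chi_rho, chi> = (1/|G|) sum_C |C| * chi_rho(C) * conj(chi(C)) with |G| = 8 for each irreducible chi in the table:
  <chi_rho, chi_1> = (1/8)[1*(6)*conj(1) + 1*(2)*conj(1) + 2*(2)*conj(1) + 2*(-2)*conj(1) + 2*(-4)*conj(1)]
      = (1/8)[(6) + (2) + (4) + (-4) + (-8)] = 0/8 = 0
  <chi_rho, chi_2> = (1/8)[1*(6)*conj(1) + 1*(2)*conj(1) + 2*(2)*conj(1) + 2*(-2)*conj(-1) + 2*(-4)*conj(-1)]
      = (1/8)[(6) + (2) + (4) + (4) + (8)] = 24/8 = 3
  <chi_rho, chi_3> = (1/8)[1*(6)*conj(1) + 1*(2)*conj(1) + 2*(2)*conj(-1) + 2*(-2)*conj(1) + 2*(-4)*conj(-1)]
      = (1/8)[(6) + (2) + (-4) + (-4) + (8)] = 8/8 = 1
  <chi_rho, chi_4> = (1/8)[1*(6)*conj(1) + 1*(2)*conj(1) + 2*(2)*conj(-1) + 2*(-2)*conj(-1) + 2*(-4)*conj(1)]
      = (1/8)[(6) + (2) + (-4) + (4) + (-8)] = 0/8 = 0
  <chi_rho, chi_5> = (1/8)[1*(6)*conj(2) + 1*(2)*conj(-2) + 2*(2)*conj(0) + 2*(-2)*conj(0) + 2*(-4)*conj(0)]
      = (1/8)[(12) + (-4) + (0) + (0) + (0)] = 8/8 = 1
Dimension check: dim(rho) = sum (mult * dim) = 0*1 + 3*1 + 1*1 + 0*1 + 1*2 = 6 = chi_rho(e) = 6.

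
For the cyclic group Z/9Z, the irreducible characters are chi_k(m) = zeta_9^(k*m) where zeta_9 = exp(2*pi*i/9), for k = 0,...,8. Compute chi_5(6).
chi_5(6) = zeta_9^30 = exp(2*I*pi/3)

Details: chi_5(6) = zeta_9^(5*6) = zeta_9^30. Since zeta_9^9 = 1, this equals zeta_9^3 = exp(2*pi*i*3/9) = exp(2*I*pi/3).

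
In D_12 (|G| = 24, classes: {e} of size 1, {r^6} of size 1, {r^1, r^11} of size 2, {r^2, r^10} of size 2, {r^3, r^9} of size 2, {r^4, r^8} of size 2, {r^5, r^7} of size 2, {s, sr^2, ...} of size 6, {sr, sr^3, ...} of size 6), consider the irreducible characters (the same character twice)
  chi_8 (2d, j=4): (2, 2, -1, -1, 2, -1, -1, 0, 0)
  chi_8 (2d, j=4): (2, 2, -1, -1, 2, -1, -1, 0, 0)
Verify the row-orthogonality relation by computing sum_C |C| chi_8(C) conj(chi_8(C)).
Sum = 24 = |G| = 24; so <chi_8, chi_8> = 1 (norm-1 confirms irreducibility).

Compute term by term over conjugacy classes (|C| * chi_8(C) * conj(chi_8(C))):
  1*(2)*conj(2) + 1*(2)*conj(2) + 2*(-1)*conj(-1) + 2*(-1)*conj(-1) + 2*(2)*conj(2) + 2*(-1)*conj(-1) + 2*(-1)*conj(-1) + 6*(0)*conj(0) + 6*(0)*conj(0)
  = (4) + (4) + (2) + (2) + (8) + (2) + (2) + (0) + (0)
  = 24.
Dividing by |G| = 24 gives 24/24 = 1, matching the row-orthogonality relation <chi_8, chi_8> = [chi_8 = chi_8].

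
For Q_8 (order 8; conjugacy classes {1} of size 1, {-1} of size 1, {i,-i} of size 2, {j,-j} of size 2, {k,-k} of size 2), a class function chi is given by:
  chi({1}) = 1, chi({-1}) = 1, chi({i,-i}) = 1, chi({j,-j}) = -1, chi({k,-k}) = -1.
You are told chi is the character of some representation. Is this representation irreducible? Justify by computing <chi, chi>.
Irreducible: <chi, chi> = 1.

<chi, chi> = (1/|G|) sum_C |C| * |chi(C)|^2 = (1/8)[1*|1|^2 + 1*|1|^2 + 2*|1|^2 + 2*|-1|^2 + 2*|-1|^2]
  = (1/8)[(1) + (1) + (2) + (2) + (2)] = 8/8 = 1.
A character is irreducible iff <chi, chi> = 1, so this representation is irreducible.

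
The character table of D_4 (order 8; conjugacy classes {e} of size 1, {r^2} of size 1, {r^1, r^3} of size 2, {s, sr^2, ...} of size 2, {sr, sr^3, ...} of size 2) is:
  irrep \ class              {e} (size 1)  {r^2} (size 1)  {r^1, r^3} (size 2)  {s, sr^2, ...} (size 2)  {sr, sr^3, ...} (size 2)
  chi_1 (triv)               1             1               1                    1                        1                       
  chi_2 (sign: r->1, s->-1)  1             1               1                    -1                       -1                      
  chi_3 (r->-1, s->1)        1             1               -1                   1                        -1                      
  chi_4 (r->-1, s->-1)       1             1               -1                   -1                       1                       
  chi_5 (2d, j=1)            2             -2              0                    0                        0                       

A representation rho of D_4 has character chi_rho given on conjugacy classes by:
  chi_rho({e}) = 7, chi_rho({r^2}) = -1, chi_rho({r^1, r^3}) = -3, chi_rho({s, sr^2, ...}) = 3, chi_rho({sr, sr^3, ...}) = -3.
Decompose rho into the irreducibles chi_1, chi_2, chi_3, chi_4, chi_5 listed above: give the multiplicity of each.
Multiplicities: chi_1: 0, chi_2: 0, chi_3: 3, chi_4: 0, chi_5: 2.

Working: Use <chi_rho, chi> = (1/|G|) sum_C |C| * chi_rho(C) * conj(chi(C)) with |G| = 8 for each irreducible chi in the table:
  <chi_rho, chi_1> = (1/8)[1*(7)*conj(1) + 1*(-1)*conj(1) + 2*(-3)*conj(1) + 2*(3)*conj(1) + 2*(-3)*conj(1)]
      = (1/8)[(7) + (-1) + (-6) + (6) + (-6)] = 0/8 = 0
  <chi_rho, chi_2> = (1/8)[1*(7)*conj(1) + 1*(-1)*conj(1) + 2*(-3)*conj(1) + 2*(3)*conj(-1) + 2*(-3)*conj(-1)]
      = (1/8)[(7) + (-1) + (-6) + (-6) + (6)] = 0/8 = 0
  <chi_rho, chi_3> = (1/8)[1*(7)*conj(1) + 1*(-1)*conj(1) + 2*(-3)*conj(-1) + 2*(3)*conj(1) + 2*(-3)*conj(-1)]
      = (1/8)[(7) + (-1) + (6) + (6) + (6)] = 24/8 = 3
  <chi_rho, chi_4> = (1/8)[1*(7)*conj(1) + 1*(-1)*conj(1) + 2*(-3)*conj(-1) + 2*(3)*conj(-1) + 2*(-3)*conj(1)]
      = (1/8)[(7) + (-1) + (6) + (-6) + (-6)] = 0/8 = 0
  <chi_rho, chi_5> = (1/8)[1*(7)*conj(2) + 1*(-1)*conj(-2) + 2*(-3)*conj(0) + 2*(3)*conj(0) + 2*(-3)*conj(0)]
      = (1/8)[(14) + (2) + (0) + (0) + (0)] = 16/8 = 2
Dimension check: dim(rho) = sum (mult * dim) = 0*1 + 0*1 + 3*1 + 0*1 + 2*2 = 7 = chi_rho(e) = 7.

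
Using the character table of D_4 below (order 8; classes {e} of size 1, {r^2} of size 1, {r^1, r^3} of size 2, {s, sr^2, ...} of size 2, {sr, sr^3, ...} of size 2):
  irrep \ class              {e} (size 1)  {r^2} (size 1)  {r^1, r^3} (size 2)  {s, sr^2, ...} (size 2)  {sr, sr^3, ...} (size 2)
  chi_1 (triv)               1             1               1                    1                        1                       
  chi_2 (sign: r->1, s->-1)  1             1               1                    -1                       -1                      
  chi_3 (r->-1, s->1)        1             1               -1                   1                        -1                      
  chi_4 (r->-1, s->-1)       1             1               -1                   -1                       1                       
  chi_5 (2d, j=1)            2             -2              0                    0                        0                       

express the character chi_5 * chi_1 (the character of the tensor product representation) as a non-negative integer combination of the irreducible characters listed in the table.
chi_5 tensor chi_1 = chi_5 (all other irreducibles have multiplicity 0).

Explanation: The character of a tensor product is the pointwise product (chi_5 * chi_1)(C) = chi_5(C) * chi_1(C):
  {e}: (2)*(1), {r^2}: (-2)*(1), {r^1, r^3}: (0)*(1), {s, sr^2, ...}: (0)*(1), {sr, sr^3, ...}: (0)*(1)
so (chi_5 * chi_1) takes values
  {e} -> 2, {r^2} -> -2, {r^1, r^3} -> 0, {s, sr^2, ...} -> 0, {sr, sr^3, ...} -> 0.
Now take the inner product of this character with each irreducible chi from the table, <chi_5*chi_1, chi> = (1/8) sum_C |C| (chi_5*chi_1)(C) conj(chi(C)):
  <chi_5*chi_1, chi_1> = (1/8)[1*(2)*conj(1) + 1*(-2)*conj(1) + 2*(0)*conj(1) + 2*(0)*conj(1) + 2*(0)*conj(1)]
      = (1/8)[(2) + (-2) + (0) + (0) + (0)] = 0/8 = 0
  <chi_5*chi_1, chi_2> = (1/8)[1*(2)*conj(1) + 1*(-2)*conj(1) + 2*(0)*conj(1) + 2*(0)*conj(-1) + 2*(0)*conj(-1)]
      = (1/8)[(2) + (-2) + (0) + (0) + (0)] = 0/8 = 0
  <chi_5*chi_1, chi_3> = (1/8)[1*(2)*conj(1) + 1*(-2)*conj(1) + 2*(0)*conj(-1) + 2*(0)*conj(1) + 2*(0)*conj(-1)]
      = (1/8)[(2) + (-2) + (0) + (0) + (0)] = 0/8 = 0
  <chi_5*chi_1, chi_4> = (1/8)[1*(2)*conj(1) + 1*(-2)*conj(1) + 2*(0)*conj(-1) + 2*(0)*conj(-1) + 2*(0)*conj(1)]
      = (1/8)[(2) + (-2) + (0) + (0) + (0)] = 0/8 = 0
  <chi_5*chi_1, chi_5> = (1/8)[1*(2)*conj(2) + 1*(-2)*conj(-2) + 2*(0)*conj(0) + 2*(0)*conj(0) + 2*(0)*conj(0)]
      = (1/8)[(4) + (4) + (0) + (0) + (0)] = 8/8 = 1
Hence the multiplicities are chi_5: 1. Dimension check: dim(chi_5)*dim(chi_1) = 2*1 = 2 and sum (mult * dim) = 1*2 = 2.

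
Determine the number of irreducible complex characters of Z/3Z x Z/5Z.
15

Solution. The number of irreducible complex representations of a finite group equals its number of conjugacy classes. Z/3Z x Z/5Z is abelian of order 15, so every element is its own conjugacy class: 15 classes, so Z/3Z x Z/5Z (order 15) has exactly 15 irreducible complex representations.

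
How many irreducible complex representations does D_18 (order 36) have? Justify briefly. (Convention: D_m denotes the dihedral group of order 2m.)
12

Argument: The number of irreducible complex representations of a finite group equals its number of conjugacy classes. D_18 has 12 conjugacy classes (n/2 + 3 for n even), so D_18 (order 36) has exactly 12 irreducible complex representations.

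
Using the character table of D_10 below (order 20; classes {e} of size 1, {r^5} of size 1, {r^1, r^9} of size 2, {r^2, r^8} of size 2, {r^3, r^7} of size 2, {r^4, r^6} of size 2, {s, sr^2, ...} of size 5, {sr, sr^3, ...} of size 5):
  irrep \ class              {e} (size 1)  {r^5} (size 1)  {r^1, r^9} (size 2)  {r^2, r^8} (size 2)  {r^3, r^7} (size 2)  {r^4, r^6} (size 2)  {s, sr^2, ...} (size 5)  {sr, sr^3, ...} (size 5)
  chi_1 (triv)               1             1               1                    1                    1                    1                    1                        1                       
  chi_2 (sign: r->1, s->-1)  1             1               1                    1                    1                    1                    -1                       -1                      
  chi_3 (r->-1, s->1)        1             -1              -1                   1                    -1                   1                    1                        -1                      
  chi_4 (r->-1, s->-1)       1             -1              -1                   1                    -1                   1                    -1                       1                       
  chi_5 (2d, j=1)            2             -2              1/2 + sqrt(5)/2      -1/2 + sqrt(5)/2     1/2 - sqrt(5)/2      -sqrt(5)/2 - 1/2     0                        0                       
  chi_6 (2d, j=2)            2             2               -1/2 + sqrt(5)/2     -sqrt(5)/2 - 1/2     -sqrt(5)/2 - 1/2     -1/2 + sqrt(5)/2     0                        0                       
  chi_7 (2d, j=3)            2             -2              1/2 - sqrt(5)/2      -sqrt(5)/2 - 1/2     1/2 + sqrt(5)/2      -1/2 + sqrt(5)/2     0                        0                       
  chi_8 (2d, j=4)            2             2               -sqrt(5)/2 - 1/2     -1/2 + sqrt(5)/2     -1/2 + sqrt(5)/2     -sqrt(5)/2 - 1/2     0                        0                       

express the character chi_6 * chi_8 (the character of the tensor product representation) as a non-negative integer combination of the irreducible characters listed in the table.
chi_6 tensor chi_8 = chi_6 + chi_8 (all other irreducibles have multiplicity 0).

Why: The character of a tensor product is the pointwise product (chi_6 * chi_8)(C) = chi_6(C) * chi_8(C):
  {e}: (2)*(2), {r^5}: (2)*(2), {r^1, r^9}: (-1/2 + sqrt(5)/2)*(-sqrt(5)/2 - 1/2), {r^2, r^8}: (-sqrt(5)/2 - 1/2)*(-1/2 + sqrt(5)/2), {r^3, r^7}: (-sqrt(5)/2 - 1/2)*(-1/2 + sqrt(5)/2), {r^4, r^6}: (-1/2 + sqrt(5)/2)*(-sqrt(5)/2 - 1/2), {s, sr^2, ...}: (0)*(0), {sr, sr^3, ...}: (0)*(0)
so (chi_6 * chi_8) takes values
  {e} -> 4, {r^5} -> 4, {r^1, r^9} -> -1, {r^2, r^8} -> -1, {r^3, r^7} -> -1, {r^4, r^6} -> -1, {s, sr^2, ...} -> 0, {sr, sr^3, ...} -> 0.
Now take the inner product of this character with each irreducible chi from the table, <chi_6*chi_8, chi> = (1/20) sum_C |C| (chi_6*chi_8)(C) conj(chi(C)):
  <chi_6*chi_8, chi_1> = (1/20)[1*(4)*conj(1) + 1*(4)*conj(1) + 2*(-1)*conj(1) + 2*(-1)*conj(1) + 2*(-1)*conj(1) + 2*(-1)*conj(1) + 5*(0)*conj(1) + 5*(0)*conj(1)]
      = (1/20)[(4) + (4) + (-2) + (-2) + (-2) + (-2) + (0) + (0)] = 0/20 = 0
  <chi_6*chi_8, chi_2> = (1/20)[1*(4)*conj(1) + 1*(4)*conj(1) + 2*(-1)*conj(1) + 2*(-1)*conj(1) + 2*(-1)*conj(1) + 2*(-1)*conj(1) + 5*(0)*conj(-1) + 5*(0)*conj(-1)]
      = (1/20)[(4) + (4) + (-2) + (-2) + (-2) + (-2) + (0) + (0)] = 0/20 = 0
  <chi_6*chi_8, chi_3> = (1/20)[1*(4)*conj(1) + 1*(4)*conj(-1) + 2*(-1)*conj(-1) + 2*(-1)*conj(1) + 2*(-1)*conj(-1) + 2*(-1)*conj(1) + 5*(0)*conj(1) + 5*(0)*conj(-1)]
      = (1/20)[(4) + (-4) + (2) + (-2) + (2) + (-2) + (0) + (0)] = 0/20 = 0
  <chi_6*chi_8, chi_4> = (1/20)[1*(4)*conj(1) + 1*(4)*conj(-1) + 2*(-1)*conj(-1) + 2*(-1)*conj(1) + 2*(-1)*conj(-1) + 2*(-1)*conj(1) + 5*(0)*conj(-1) + 5*(0)*conj(1)]
      = (1/20)[(4) + (-4) + (2) + (-2) + (2) + (-2) + (0) + (0)] = 0/20 = 0
  <chi_6*chi_8, chi_5> = (1/20)[1*(4)*conj(2) + 1*(4)*conj(-2) + 2*(-1)*conj(1/2 + sqrt(5)/2) + 2*(-1)*conj(-1/2 + sqrt(5)/2) + 2*(-1)*conj(1/2 - sqrt(5)/2) + 2*(-1)*conj(-sqrt(5)/2 - 1/2) + 5*(0)*conj(0) + 5*(0)*conj(0)]
      = (1/20)[(8) + (-8) + (-sqrt(5) - 1) + (1 - sqrt(5)) + (-1 + sqrt(5)) + (1 + sqrt(5)) + (0) + (0)] = 0/20 = 0
  <chi_6*chi_8, chi_6> = (1/20)[1*(4)*conj(2) + 1*(4)*conj(2) + 2*(-1)*conj(-1/2 + sqrt(5)/2) + 2*(-1)*conj(-sqrt(5)/2 - 1/2) + 2*(-1)*conj(-sqrt(5)/2 - 1/2) + 2*(-1)*conj(-1/2 + sqrt(5)/2) + 5*(0)*conj(0) + 5*(0)*conj(0)]
      = (1/20)[(8) + (8) + (1 - sqrt(5)) + (1 + sqrt(5)) + (1 + sqrt(5)) + (1 - sqrt(5)) + (0) + (0)] = 20/20 = 1
  <chi_6*chi_8, chi_7> = (1/20)[1*(4)*conj(2) + 1*(4)*conj(-2) + 2*(-1)*conj(1/2 - sqrt(5)/2) + 2*(-1)*conj(-sqrt(5)/2 - 1/2) + 2*(-1)*conj(1/2 + sqrt(5)/2) + 2*(-1)*conj(-1/2 + sqrt(5)/2) + 5*(0)*conj(0) + 5*(0)*conj(0)]
      = (1/20)[(8) + (-8) + (-1 + sqrt(5)) + (1 + sqrt(5)) + (-sqrt(5) - 1) + (1 - sqrt(5)) + (0) + (0)] = 0/20 = 0
  <chi_6*chi_8, chi_8> = (1/20)[1*(4)*conj(2) + 1*(4)*conj(2) + 2*(-1)*conj(-sqrt(5)/2 - 1/2) + 2*(-1)*conj(-1/2 + sqrt(5)/2) + 2*(-1)*conj(-1/2 + sqrt(5)/2) + 2*(-1)*conj(-sqrt(5)/2 - 1/2) + 5*(0)*conj(0) + 5*(0)*conj(0)]
      = (1/20)[(8) + (8) + (1 + sqrt(5)) + (1 - sqrt(5)) + (1 - sqrt(5)) + (1 + sqrt(5)) + (0) + (0)] = 20/20 = 1
Hence the multiplicities are chi_6: 1, chi_8: 1. Dimension check: dim(chi_6)*dim(chi_8) = 2*2 = 4 and sum (mult * dim) = 1*2 + 1*2 = 4.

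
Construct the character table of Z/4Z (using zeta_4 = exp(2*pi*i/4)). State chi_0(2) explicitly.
Character table of Z/4Z (irreps indexed chi_0,...,chi_3 with chi_k(m) = zeta_4^(k*m), zeta_4 = exp(2*pi*i/4)):
  irrep \ class  {0} (size 1)  {1} (size 1)  {2} (size 1)  {3} (size 1)
  chi_0          1             1             1             1           
  chi_1          1             I             -1            -I          
  chi_2          1             -1            1             -1          
  chi_3          1             -I            -1            I           

Spot check: chi_0(2) = zeta_4^(0*2) = zeta_4^0 = 1.

Derivation: Z/4Z is abelian, so all 4 irreducible complex representations are 1-dimensional. They are given by chi_k(m) = zeta_4^(k*m) for k = 0,...,3. Row orthogonality: sum_m chi_k(m) conj(chi_l(m)) = 4 * [k = l].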